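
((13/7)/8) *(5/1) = 65/56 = 1.16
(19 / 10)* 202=1919 / 5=383.80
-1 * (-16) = 16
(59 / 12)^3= 205379 / 1728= 118.85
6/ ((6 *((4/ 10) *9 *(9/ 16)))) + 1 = 121/ 81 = 1.49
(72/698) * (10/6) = 60/349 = 0.17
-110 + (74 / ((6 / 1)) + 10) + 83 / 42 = -3599 / 42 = -85.69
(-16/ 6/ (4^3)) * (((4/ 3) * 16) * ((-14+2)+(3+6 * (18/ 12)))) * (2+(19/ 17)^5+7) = 0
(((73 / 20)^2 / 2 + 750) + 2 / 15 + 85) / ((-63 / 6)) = -2020307 / 25200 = -80.17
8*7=56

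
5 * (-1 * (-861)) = 4305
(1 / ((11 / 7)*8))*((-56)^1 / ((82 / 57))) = -2793 / 902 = -3.10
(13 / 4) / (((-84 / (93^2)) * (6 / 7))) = -12493 / 32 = -390.41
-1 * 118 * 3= -354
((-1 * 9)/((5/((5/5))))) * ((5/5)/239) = -9/1195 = -0.01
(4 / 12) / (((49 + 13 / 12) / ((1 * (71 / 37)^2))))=20164 / 822769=0.02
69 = 69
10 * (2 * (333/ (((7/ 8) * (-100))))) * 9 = -23976/ 35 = -685.03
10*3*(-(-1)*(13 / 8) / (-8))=-195 / 32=-6.09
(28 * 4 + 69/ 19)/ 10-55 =-8253/ 190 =-43.44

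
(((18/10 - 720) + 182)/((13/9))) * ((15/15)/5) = -24129/325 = -74.24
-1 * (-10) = 10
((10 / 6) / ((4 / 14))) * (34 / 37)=595 / 111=5.36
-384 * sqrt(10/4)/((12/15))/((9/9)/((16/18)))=-640 * sqrt(10)/3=-674.62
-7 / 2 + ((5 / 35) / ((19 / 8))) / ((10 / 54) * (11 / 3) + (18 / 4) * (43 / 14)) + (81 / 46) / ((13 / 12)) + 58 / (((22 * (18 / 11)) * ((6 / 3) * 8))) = -95224968005 / 53807341536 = -1.77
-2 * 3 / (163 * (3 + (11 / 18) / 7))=-756 / 63407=-0.01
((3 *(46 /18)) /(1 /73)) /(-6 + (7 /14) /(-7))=-23506 /255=-92.18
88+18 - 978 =-872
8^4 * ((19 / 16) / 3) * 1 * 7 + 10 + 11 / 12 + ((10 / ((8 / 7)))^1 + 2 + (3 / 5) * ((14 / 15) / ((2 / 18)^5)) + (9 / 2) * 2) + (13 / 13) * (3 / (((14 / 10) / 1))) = 7778677 / 175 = 44449.58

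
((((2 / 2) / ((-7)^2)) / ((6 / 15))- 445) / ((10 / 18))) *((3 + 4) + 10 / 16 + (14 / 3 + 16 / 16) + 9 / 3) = -10229733 / 784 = -13048.13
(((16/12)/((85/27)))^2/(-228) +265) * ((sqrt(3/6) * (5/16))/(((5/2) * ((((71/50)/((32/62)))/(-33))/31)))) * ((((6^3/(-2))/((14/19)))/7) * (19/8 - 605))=-156261098303937 * sqrt(2)/2010862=-109896434.71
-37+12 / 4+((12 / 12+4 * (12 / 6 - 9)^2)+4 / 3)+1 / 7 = 3454 / 21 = 164.48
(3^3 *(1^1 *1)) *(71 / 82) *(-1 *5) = -9585 / 82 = -116.89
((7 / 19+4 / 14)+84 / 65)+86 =760297 / 8645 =87.95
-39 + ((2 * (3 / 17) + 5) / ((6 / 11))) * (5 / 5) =-2977 / 102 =-29.19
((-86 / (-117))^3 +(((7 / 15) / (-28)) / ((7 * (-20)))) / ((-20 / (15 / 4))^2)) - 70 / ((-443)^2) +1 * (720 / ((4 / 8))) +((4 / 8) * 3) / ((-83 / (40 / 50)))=26935119705709003139293 / 18699979339683532800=1440.38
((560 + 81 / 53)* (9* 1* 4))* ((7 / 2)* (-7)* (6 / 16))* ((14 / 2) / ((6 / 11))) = -1010594277 / 424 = -2383477.07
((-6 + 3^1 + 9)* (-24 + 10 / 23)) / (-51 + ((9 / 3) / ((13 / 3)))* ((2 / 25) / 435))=51083500 / 18425829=2.77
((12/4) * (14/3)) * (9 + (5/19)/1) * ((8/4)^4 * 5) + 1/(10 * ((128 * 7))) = 1766195219/170240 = 10374.74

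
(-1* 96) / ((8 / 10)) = -120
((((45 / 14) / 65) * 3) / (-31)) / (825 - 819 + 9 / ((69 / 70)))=-207 / 654472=-0.00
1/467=0.00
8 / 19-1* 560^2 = -5958392 / 19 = -313599.58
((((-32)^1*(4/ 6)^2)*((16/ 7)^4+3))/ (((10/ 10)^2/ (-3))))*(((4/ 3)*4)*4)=595877888/ 21609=27575.45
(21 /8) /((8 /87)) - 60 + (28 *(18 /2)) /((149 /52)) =56.49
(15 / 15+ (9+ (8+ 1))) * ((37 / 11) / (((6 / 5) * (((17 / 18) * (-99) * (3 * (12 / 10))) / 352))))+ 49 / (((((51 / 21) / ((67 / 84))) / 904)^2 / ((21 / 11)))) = 707783085868 / 85833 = 8246048.56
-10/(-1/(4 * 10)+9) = -400/359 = -1.11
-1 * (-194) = 194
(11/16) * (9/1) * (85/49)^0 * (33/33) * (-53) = -5247/16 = -327.94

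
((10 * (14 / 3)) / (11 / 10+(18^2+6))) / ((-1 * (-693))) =200 / 983367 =0.00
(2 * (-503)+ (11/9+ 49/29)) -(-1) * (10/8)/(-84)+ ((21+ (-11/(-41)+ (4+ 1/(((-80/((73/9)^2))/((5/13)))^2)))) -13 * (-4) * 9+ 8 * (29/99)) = -13185974917983055/25987786336512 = -507.39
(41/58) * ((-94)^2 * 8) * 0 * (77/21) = 0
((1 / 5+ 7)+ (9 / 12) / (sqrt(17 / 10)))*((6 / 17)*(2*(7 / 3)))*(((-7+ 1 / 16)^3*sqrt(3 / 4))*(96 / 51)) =-86160753*sqrt(3) / 23120 - 28720251*sqrt(510) / 1257728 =-6970.48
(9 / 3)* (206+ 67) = 819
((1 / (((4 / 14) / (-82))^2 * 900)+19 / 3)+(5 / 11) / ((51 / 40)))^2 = 273204634383409 / 28324890000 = 9645.39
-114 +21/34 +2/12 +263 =149.78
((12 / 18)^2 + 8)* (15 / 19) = 6.67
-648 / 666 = -36 / 37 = -0.97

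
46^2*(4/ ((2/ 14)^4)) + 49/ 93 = 1889952001/ 93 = 20322064.53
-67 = -67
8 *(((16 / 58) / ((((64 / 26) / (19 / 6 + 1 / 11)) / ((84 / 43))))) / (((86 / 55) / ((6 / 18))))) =4550 / 3741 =1.22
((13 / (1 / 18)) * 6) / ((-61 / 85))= -119340 / 61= -1956.39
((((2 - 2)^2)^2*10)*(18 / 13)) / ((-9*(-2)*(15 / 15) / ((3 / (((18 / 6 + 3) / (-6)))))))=0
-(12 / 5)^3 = -1728 / 125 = -13.82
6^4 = 1296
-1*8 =-8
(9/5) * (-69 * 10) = -1242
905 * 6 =5430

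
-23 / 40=-0.58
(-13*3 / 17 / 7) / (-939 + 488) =39 / 53669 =0.00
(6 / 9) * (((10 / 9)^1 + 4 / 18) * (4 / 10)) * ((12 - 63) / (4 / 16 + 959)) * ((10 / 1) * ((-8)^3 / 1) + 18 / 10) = 27843008 / 287775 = 96.75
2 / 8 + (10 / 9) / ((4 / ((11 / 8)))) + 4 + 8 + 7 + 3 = 3259 / 144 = 22.63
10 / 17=0.59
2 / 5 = 0.40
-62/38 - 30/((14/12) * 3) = -1357/133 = -10.20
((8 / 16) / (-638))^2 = 1 / 1628176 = 0.00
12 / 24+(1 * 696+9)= 705.50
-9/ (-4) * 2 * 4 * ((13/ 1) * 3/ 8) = 351/ 4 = 87.75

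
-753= -753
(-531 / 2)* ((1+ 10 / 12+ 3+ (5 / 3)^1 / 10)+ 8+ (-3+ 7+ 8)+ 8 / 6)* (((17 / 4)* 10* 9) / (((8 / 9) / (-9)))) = 866456595 / 32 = 27076768.59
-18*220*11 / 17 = -43560 / 17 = -2562.35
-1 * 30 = -30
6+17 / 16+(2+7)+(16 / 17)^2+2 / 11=871307 / 50864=17.13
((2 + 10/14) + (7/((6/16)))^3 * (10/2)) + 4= 6147829/189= 32528.20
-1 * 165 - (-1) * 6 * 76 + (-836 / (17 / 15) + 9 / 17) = -7584 / 17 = -446.12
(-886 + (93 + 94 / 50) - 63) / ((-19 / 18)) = 384354 / 475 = 809.17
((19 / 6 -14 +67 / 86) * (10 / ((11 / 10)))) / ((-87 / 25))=3242500 / 123453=26.27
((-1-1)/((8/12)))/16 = -3/16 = -0.19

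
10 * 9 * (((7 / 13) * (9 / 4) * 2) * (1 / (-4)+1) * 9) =76545 / 52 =1472.02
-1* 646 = -646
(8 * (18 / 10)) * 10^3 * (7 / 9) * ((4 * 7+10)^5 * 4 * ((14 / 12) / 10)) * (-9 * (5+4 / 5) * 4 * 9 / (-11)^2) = -6431768733949.88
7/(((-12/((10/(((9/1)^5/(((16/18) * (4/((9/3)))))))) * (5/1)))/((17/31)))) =-47600/148272039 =-0.00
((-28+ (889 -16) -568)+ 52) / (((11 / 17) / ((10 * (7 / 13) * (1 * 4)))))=1566040 / 143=10951.33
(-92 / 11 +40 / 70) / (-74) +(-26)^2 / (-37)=-51752 / 2849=-18.16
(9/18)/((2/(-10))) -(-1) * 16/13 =-33/26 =-1.27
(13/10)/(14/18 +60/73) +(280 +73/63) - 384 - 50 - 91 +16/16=-160254407/662130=-242.03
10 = 10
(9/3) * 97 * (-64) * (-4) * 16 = 1191936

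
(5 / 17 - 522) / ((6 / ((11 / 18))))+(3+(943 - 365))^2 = 619664437 / 1836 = 337507.86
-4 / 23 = -0.17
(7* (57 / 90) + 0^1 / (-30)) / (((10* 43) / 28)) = 931 / 3225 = 0.29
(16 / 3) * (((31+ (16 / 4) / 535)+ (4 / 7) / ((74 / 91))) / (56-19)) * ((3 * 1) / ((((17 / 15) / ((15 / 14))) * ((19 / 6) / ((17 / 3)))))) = 23786640 / 1025381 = 23.20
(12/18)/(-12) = -1/18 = -0.06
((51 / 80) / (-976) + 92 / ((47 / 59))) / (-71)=-423815843 / 260552960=-1.63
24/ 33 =8/ 11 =0.73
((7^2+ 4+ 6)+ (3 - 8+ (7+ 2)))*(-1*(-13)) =819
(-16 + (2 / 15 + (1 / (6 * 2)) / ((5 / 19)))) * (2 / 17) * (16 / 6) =-1244 / 255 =-4.88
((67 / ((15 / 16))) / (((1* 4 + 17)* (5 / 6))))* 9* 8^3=3293184 / 175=18818.19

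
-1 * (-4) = 4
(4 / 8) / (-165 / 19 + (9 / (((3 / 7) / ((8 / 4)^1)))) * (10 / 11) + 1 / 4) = 418 / 24869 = 0.02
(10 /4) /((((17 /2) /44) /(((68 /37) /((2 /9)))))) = 107.03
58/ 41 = 1.41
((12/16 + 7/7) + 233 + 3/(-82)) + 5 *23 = 57353/164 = 349.71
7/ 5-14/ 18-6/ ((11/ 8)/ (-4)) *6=105.35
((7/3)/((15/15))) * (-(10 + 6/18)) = -217/9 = -24.11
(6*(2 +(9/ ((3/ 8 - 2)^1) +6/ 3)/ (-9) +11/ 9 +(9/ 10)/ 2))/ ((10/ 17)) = 53907/ 1300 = 41.47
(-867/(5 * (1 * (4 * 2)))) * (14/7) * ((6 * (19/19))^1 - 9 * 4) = 1300.50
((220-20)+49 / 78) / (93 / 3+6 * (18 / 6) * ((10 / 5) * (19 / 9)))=15649 / 8346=1.88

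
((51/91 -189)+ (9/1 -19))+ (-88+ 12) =-24974/91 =-274.44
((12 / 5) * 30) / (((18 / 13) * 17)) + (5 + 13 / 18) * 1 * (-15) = -8443 / 102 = -82.77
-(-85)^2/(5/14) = -20230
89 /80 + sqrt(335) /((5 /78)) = 89 /80 + 78 * sqrt(335) /5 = 286.64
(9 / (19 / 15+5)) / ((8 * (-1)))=-135 / 752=-0.18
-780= -780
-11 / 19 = -0.58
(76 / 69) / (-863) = -76 / 59547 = -0.00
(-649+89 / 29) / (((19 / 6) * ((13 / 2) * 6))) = -37464 / 7163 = -5.23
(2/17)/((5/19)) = 38/85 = 0.45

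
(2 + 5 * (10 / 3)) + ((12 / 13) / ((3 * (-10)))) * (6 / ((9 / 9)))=3604 / 195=18.48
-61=-61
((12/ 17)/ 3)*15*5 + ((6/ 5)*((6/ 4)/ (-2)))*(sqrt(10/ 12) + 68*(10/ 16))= -1401/ 68 -3*sqrt(30)/ 20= -21.42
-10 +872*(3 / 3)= 862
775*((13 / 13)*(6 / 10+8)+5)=10540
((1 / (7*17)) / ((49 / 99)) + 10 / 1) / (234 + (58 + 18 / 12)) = 0.03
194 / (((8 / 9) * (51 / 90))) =13095 / 34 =385.15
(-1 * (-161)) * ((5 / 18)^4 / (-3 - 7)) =-20125 / 209952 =-0.10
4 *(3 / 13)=12 / 13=0.92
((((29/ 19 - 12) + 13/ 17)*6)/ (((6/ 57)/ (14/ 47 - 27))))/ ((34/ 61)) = 360114720/ 13583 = 26512.16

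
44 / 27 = 1.63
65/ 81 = 0.80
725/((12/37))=26825/12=2235.42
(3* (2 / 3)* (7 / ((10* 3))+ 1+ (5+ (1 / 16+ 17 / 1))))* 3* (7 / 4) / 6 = 39137 / 960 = 40.77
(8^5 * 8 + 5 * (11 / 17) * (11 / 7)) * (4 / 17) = 124782964 / 2023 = 61682.14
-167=-167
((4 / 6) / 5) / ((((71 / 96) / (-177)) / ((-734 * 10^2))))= 166295040 / 71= 2342183.66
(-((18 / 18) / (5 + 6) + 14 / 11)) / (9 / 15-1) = 75 / 22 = 3.41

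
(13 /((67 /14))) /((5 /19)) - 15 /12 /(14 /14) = 12157 /1340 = 9.07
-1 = -1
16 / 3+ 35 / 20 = 7.08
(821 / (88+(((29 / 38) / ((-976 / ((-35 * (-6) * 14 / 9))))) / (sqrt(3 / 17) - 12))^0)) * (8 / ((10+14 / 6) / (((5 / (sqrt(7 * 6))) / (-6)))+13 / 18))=-787371840 * sqrt(42) / 6631673287 - 38422800 / 6631673287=-0.78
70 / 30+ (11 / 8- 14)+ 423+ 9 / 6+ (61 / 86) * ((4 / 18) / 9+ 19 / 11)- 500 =-25914605 / 306504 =-84.55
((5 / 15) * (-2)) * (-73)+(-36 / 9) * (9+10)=-82 / 3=-27.33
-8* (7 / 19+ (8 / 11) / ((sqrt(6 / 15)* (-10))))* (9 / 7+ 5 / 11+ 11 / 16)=-2991 / 418+ 2991* sqrt(10) / 4235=-4.92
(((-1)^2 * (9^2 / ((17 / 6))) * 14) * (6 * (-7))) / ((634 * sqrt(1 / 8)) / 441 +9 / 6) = -333458678448 / 26338967 +79899018192 * sqrt(2) / 26338967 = -8370.28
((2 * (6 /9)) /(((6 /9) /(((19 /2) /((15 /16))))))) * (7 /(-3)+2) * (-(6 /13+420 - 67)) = 279376 /117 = 2387.83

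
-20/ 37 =-0.54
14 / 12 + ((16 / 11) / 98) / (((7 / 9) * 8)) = 26465 / 22638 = 1.17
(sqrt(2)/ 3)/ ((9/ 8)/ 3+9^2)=8 * sqrt(2)/ 1953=0.01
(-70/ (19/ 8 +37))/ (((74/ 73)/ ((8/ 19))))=-4672/ 6327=-0.74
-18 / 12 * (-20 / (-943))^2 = -600 / 889249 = -0.00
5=5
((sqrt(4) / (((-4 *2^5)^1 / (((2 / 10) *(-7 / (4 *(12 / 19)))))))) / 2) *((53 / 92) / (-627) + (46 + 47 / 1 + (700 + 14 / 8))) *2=160455071 / 23316480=6.88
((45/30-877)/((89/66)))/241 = -57783/21449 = -2.69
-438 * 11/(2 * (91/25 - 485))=5.00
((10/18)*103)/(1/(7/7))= 515/9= 57.22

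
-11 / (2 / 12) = -66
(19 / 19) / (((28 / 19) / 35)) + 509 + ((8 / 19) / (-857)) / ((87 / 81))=1006272253 / 1888828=532.75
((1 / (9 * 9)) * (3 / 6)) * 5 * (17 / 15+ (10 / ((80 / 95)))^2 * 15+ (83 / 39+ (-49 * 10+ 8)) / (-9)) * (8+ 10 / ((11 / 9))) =21689230669 / 20015424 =1083.63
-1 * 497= -497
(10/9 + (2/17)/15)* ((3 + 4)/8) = 749/765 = 0.98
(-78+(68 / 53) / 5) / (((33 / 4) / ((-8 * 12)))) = 2637056 / 2915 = 904.65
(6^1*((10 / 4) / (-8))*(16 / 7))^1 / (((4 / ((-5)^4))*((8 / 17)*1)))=-159375 / 112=-1422.99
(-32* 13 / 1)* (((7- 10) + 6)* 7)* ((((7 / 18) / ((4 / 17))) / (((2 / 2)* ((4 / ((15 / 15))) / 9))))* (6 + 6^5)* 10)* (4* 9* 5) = -455064901200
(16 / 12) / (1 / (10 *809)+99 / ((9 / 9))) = 32360 / 2402733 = 0.01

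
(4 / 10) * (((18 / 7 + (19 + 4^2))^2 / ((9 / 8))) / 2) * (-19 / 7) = -10513688 / 15435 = -681.16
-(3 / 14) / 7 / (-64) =3 / 6272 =0.00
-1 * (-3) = 3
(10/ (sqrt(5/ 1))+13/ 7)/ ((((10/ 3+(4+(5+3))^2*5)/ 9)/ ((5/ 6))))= 117/ 6076+9*sqrt(5)/ 434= 0.07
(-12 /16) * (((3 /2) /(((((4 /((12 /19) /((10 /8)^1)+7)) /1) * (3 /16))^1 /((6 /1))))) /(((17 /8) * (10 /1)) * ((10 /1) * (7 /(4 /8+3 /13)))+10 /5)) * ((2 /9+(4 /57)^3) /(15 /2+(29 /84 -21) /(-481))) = -395803429112 /404625011526275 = -0.00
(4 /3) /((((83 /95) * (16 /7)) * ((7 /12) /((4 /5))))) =76 /83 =0.92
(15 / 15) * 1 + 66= 67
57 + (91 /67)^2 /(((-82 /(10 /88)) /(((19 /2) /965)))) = 356351099285 /6251776432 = 57.00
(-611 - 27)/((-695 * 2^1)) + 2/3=2347/2085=1.13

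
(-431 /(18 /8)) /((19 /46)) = -463.77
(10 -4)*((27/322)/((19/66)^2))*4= 1411344/58121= 24.28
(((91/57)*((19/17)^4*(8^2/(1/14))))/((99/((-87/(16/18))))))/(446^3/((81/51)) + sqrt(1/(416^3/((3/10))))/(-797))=-2220665731352355951987530882088960/56213817449567141517158264454006474839 -3920011878960672768*sqrt(195)/955634896642641405791690495718110072263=-0.00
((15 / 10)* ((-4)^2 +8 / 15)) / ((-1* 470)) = -62 / 1175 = -0.05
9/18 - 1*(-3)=7/2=3.50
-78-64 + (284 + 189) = 331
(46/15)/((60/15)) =23/30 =0.77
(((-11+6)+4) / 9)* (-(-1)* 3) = -1 / 3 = -0.33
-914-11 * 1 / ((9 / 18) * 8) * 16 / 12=-2753 / 3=-917.67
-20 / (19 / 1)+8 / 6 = 16 / 57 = 0.28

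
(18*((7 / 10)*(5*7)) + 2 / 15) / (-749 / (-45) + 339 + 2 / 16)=158808 / 128077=1.24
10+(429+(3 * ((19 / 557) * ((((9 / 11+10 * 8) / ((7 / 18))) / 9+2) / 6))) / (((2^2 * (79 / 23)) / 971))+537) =974110979 / 968066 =1006.24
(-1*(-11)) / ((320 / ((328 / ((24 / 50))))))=2255 / 96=23.49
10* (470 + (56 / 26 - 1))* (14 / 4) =214375 / 13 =16490.38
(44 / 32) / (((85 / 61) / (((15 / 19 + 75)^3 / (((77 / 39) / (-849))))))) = -184723374.24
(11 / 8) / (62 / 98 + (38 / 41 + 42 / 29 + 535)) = 640871 / 250758960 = 0.00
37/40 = 0.92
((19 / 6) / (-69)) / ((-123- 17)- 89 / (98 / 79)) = 931 / 4295457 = 0.00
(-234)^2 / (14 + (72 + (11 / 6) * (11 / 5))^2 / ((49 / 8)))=150921225 / 2640068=57.17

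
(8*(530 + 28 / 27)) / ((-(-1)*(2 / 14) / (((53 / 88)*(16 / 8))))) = 10638796 / 297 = 35820.86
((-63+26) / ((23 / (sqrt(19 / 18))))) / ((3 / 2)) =-37* sqrt(38) / 207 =-1.10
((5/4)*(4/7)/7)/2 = 5/98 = 0.05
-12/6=-2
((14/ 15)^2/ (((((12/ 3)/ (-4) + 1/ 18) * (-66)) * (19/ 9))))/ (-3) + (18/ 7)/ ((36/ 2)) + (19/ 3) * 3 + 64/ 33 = 21.08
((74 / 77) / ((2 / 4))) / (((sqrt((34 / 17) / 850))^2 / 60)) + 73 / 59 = 222671621 / 4543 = 49014.22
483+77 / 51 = 24710 / 51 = 484.51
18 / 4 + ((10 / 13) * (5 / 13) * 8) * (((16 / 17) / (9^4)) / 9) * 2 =4.50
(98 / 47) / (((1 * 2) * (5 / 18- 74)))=-882 / 62369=-0.01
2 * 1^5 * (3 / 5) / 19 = 6 / 95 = 0.06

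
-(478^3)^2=-11927993112483904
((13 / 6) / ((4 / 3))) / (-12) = -13 / 96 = -0.14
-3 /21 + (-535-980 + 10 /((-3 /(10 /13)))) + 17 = -1500.71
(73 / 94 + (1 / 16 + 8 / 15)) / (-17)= -0.08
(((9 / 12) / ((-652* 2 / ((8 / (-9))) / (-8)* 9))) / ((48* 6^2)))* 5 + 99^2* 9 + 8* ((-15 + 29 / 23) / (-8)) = 7715667158957 / 87456672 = 88222.74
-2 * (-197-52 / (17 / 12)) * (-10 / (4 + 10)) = -39730 / 119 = -333.87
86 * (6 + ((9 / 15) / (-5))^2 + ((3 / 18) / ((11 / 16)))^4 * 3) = 128012635118 / 247066875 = 518.13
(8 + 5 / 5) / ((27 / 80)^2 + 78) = 19200 / 166643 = 0.12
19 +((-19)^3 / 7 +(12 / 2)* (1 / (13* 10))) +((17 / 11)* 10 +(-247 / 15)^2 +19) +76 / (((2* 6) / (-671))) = -1104699796 / 225225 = -4904.87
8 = 8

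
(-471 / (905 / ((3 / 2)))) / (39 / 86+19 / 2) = -60759 / 774680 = -0.08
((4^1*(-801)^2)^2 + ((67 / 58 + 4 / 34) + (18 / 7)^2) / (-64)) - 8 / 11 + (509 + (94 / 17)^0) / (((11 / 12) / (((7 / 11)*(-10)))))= 2464270545047622350169 / 374143616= 6586429487674.65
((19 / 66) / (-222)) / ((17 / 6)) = -19 / 41514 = -0.00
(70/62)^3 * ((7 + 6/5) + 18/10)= 428750/29791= 14.39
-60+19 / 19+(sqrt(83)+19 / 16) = -925 / 16+sqrt(83) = -48.70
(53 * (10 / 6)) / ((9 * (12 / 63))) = 1855 / 36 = 51.53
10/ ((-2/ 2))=-10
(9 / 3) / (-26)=-3 / 26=-0.12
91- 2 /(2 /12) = 79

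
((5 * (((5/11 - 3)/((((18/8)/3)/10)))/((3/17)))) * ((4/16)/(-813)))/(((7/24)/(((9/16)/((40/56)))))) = 2380/2981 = 0.80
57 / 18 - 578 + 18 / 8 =-6871 / 12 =-572.58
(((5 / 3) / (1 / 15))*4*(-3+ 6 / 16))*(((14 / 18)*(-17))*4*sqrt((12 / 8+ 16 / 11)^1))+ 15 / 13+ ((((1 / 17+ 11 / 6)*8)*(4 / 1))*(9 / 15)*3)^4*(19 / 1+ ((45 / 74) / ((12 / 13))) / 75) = 20825*sqrt(1430) / 33+ 336715878778624047783 / 125542503125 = 2682110570.64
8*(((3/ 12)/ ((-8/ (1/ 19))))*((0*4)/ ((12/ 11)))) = 0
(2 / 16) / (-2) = -1 / 16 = -0.06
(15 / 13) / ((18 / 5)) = 25 / 78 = 0.32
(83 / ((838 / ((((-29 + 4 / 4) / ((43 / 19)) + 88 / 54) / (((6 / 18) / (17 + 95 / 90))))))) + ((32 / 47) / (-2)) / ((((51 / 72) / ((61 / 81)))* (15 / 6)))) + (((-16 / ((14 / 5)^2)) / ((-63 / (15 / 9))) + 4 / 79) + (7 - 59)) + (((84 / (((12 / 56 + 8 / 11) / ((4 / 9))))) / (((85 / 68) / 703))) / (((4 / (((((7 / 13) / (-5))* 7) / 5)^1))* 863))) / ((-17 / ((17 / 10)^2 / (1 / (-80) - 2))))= -81094400571109925730866738 / 738865675677238397071875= -109.76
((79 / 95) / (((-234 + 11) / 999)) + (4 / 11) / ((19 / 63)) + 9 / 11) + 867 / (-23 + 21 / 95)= -20051923479 / 504287740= -39.76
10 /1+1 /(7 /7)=11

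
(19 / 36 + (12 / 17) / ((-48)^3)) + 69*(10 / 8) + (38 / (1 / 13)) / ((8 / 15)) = 158713087 / 156672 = 1013.03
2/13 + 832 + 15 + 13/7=77260/91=849.01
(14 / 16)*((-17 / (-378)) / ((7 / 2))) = 17 / 1512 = 0.01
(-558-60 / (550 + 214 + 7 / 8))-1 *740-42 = -8199940 / 6119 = -1340.08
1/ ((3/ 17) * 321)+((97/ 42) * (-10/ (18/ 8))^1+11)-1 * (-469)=9499817/ 20223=469.75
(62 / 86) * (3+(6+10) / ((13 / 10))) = 6169 / 559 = 11.04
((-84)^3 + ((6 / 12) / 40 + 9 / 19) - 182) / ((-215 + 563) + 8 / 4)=-901185981 / 532000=-1693.96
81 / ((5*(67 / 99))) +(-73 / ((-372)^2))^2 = 153564905930879 / 6415294037760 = 23.94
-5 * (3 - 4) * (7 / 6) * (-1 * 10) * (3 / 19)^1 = -175 / 19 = -9.21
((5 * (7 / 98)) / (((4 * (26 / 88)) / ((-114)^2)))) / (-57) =-6270 / 91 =-68.90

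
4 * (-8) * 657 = -21024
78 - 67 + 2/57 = 629/57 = 11.04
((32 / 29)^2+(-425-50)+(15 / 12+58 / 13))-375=-36869175 / 43732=-843.07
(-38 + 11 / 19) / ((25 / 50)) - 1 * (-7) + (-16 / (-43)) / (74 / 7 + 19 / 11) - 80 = -114361881 / 773699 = -147.81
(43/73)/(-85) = -43/6205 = -0.01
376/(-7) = -376/7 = -53.71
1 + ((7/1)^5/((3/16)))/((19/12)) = 1075667/19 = 56614.05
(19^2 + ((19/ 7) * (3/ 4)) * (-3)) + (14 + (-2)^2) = 10441/ 28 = 372.89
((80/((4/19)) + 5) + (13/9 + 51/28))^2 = 150750.39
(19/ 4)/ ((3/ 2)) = 19/ 6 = 3.17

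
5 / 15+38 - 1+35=217 / 3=72.33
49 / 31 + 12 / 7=715 / 217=3.29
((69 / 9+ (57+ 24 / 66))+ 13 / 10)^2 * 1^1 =479128321 / 108900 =4399.71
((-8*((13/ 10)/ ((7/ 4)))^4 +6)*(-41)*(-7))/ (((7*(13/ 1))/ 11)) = 2411921842/ 19508125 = 123.64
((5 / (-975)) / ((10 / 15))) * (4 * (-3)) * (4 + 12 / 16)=57 / 130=0.44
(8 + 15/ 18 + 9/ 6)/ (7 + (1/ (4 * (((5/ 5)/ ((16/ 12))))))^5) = 2511/ 1702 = 1.48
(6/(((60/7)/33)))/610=231/6100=0.04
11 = 11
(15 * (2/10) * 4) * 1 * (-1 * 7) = -84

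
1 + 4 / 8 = 1.50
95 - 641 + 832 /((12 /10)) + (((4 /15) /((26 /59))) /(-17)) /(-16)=3907339 /26520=147.34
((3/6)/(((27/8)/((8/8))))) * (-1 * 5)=-20/27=-0.74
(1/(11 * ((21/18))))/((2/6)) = 18/77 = 0.23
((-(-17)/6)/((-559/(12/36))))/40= -17/402480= -0.00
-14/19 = -0.74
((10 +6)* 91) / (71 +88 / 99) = 13104 / 647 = 20.25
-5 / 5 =-1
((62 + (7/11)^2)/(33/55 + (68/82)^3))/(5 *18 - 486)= -289123595/2147078692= -0.13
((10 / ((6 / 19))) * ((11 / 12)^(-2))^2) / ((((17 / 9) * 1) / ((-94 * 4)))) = -2222069760 / 248897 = -8927.67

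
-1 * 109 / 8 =-109 / 8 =-13.62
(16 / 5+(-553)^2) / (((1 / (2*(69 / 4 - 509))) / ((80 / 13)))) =-24061303896 / 13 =-1850869530.46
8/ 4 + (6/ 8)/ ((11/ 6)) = 53/ 22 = 2.41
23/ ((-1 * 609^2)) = -23/ 370881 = -0.00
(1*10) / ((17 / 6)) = 60 / 17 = 3.53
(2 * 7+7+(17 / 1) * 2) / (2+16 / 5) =275 / 26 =10.58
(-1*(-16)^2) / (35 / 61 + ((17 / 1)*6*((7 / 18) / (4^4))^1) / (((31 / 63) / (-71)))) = 123928576 / 10545409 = 11.75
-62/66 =-31/33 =-0.94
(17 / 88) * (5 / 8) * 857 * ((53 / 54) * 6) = 3860785 / 6336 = 609.34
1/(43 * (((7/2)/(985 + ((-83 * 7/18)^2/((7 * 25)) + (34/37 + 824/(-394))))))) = 58437561347/8885655450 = 6.58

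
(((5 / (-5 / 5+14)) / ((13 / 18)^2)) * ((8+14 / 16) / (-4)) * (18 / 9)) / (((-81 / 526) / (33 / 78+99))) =241348525 / 114244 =2112.57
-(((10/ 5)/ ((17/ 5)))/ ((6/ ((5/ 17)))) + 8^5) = -28409881/ 867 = -32768.03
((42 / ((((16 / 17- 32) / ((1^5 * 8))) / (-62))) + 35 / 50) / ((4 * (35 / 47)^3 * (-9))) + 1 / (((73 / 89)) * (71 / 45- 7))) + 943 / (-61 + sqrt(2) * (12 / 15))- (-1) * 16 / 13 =-2594961898753623757 / 43523752317045000- 18860 * sqrt(2) / 92993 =-59.91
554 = 554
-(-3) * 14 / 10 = 21 / 5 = 4.20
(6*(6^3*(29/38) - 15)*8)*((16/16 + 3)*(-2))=-1093248/19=-57539.37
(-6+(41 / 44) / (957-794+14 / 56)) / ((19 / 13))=-559741 / 136477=-4.10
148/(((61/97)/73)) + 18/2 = 1048537/61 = 17189.13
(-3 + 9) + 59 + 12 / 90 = 977 / 15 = 65.13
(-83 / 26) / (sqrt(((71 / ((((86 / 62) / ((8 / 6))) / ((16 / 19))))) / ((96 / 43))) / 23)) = -249 * sqrt(1923674) / 114452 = -3.02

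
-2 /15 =-0.13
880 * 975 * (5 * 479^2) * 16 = 15748830240000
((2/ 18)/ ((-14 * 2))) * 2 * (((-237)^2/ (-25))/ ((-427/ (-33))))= 205953/ 149450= 1.38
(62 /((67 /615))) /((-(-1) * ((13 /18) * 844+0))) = 171585 /183781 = 0.93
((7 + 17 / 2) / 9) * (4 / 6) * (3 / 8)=31 / 72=0.43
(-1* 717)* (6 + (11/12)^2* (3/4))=-304247/64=-4753.86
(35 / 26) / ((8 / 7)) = 245 / 208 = 1.18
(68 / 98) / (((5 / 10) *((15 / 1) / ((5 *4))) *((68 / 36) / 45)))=44.08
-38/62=-0.61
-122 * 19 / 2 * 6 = -6954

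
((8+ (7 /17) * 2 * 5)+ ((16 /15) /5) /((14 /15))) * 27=198342 /595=333.35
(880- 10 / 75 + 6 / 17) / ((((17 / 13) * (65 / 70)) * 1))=3142384 / 4335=724.89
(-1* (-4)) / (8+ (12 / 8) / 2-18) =-16 / 37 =-0.43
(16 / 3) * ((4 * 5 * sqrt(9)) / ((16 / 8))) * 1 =160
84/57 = 28/19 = 1.47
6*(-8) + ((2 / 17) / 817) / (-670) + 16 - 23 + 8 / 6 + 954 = 12567253312 / 13958445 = 900.33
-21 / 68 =-0.31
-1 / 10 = -0.10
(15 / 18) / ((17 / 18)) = 15 / 17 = 0.88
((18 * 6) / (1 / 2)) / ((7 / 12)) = 2592 / 7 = 370.29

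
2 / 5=0.40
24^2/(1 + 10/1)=576/11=52.36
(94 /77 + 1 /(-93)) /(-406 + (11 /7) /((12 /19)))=-0.00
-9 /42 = -3 /14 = -0.21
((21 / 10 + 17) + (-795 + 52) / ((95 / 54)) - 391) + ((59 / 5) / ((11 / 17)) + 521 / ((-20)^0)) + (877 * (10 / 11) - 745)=-423701 / 2090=-202.73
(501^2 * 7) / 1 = 1757007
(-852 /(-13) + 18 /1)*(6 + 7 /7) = 7602 /13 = 584.77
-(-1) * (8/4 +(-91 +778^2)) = 605195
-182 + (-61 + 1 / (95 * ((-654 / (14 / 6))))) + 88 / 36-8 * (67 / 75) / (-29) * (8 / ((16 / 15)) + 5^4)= -50860561 / 600590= -84.68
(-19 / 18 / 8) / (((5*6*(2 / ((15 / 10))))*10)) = -19 / 57600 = -0.00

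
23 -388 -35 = -400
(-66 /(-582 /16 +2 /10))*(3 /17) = 7920 /24599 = 0.32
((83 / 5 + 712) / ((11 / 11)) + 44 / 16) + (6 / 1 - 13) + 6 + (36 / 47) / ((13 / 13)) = 687249 / 940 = 731.12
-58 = -58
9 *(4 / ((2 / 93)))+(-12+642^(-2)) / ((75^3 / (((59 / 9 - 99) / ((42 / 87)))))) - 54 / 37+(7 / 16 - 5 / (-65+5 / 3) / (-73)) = 3762044652090160508213 / 2248705448844750000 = 1672.98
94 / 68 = 47 / 34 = 1.38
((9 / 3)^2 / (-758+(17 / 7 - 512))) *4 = -252 / 8873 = -0.03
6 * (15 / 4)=45 / 2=22.50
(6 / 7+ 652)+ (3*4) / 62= 141712 / 217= 653.05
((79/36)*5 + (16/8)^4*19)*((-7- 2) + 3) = -11339/6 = -1889.83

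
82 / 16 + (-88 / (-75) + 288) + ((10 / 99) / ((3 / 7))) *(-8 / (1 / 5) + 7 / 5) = 285.20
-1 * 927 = -927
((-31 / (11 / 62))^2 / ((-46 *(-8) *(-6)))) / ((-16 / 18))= 15.56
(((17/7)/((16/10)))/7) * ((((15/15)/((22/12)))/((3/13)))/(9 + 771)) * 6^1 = 17/4312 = 0.00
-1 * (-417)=417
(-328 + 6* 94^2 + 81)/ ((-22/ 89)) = -4696441/ 22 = -213474.59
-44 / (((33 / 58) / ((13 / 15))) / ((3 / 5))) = -3016 / 75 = -40.21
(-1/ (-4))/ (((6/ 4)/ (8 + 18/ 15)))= 23/ 15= 1.53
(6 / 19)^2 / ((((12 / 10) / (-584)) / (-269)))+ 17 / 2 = 9431897 / 722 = 13063.57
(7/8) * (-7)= -6.12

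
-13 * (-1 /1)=13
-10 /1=-10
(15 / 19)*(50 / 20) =75 / 38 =1.97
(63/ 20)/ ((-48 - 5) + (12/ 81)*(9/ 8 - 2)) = -1701/ 28690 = -0.06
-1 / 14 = -0.07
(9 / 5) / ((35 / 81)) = 729 / 175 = 4.17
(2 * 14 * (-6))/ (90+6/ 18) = -504/ 271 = -1.86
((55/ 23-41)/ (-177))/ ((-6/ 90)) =-4440/ 1357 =-3.27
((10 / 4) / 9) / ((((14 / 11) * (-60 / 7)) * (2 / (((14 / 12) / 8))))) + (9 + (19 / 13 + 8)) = 9952279 / 539136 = 18.46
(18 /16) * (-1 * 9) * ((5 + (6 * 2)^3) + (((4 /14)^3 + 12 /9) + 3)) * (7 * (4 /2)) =-12067245 /49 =-246270.31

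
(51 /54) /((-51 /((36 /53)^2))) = -0.01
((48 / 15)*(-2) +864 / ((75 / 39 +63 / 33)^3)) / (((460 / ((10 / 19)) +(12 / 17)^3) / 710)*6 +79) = 80299526557519 / 774862595551430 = 0.10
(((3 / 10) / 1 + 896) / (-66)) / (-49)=8963 / 32340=0.28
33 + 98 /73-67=-32.66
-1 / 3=-0.33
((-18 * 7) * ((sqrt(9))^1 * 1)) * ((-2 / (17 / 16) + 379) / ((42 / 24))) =-1384776 / 17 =-81457.41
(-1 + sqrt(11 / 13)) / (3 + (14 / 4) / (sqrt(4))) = -4 / 19 + 4 * sqrt(143) / 247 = -0.02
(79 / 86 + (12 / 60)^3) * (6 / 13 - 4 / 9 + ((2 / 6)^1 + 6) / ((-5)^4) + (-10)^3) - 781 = -1342317511399 / 786093750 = -1707.58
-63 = -63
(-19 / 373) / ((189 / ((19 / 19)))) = -19 / 70497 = -0.00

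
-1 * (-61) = 61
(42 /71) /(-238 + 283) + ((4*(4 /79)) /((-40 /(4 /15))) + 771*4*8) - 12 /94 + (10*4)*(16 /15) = 488649301964 /19771725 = 24714.55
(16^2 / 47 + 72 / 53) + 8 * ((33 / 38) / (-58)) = 9176146 / 1372541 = 6.69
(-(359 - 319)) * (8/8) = -40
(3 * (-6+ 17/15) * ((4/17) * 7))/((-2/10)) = 2044/17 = 120.24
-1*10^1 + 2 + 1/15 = -7.93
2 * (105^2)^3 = 2680191281250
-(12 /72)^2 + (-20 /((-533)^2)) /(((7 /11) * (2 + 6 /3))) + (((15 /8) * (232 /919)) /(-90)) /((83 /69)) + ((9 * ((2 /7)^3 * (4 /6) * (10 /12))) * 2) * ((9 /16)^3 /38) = -20228456496314527 /650741064227025408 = -0.03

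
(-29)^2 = 841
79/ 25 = 3.16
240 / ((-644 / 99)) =-5940 / 161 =-36.89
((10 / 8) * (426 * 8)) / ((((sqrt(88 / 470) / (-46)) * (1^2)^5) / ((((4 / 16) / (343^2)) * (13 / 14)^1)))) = -318435 * sqrt(2585) / 18117946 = -0.89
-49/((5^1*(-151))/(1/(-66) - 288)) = -18.69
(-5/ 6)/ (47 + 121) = -5/ 1008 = -0.00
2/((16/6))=0.75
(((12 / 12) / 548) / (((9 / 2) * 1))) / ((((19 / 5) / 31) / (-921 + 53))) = -67270 / 23427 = -2.87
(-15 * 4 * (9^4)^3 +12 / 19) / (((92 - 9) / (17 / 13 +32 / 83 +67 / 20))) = -8760231316993125306 / 8507915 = -1029656657006.23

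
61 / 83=0.73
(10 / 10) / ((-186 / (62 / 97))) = -0.00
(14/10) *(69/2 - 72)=-105/2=-52.50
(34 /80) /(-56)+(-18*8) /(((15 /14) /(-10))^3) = 786759629 /6720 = 117077.33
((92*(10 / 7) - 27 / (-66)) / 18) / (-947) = -20303 / 2625084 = -0.01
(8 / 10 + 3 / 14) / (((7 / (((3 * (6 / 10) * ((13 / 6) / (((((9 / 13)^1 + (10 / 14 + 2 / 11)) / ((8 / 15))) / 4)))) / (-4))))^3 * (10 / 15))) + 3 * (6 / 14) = 116851756648507 / 91594248046875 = 1.28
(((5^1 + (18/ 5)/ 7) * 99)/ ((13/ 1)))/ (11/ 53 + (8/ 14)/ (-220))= 3713127/ 18122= 204.90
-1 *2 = -2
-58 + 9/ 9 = -57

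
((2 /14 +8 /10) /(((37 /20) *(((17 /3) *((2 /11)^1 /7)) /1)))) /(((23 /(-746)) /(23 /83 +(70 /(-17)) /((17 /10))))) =83600216964 /347019929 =240.91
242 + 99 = 341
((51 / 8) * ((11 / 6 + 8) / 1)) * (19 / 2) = 19057 / 32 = 595.53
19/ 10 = 1.90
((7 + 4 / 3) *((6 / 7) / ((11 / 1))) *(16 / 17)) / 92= 200 / 30107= 0.01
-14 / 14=-1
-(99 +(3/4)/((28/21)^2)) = -6363/64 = -99.42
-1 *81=-81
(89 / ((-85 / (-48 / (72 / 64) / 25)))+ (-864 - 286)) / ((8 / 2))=-3659929 / 12750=-287.05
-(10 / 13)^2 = -100 / 169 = -0.59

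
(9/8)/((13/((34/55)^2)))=2601/78650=0.03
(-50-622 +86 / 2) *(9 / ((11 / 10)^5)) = -566100000 / 161051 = -3515.04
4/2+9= 11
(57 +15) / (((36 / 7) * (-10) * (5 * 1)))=-7 / 25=-0.28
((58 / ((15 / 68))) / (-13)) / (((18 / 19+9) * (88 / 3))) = -9367 / 135135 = -0.07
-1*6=-6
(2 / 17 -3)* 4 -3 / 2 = -13.03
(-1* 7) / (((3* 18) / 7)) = -49 / 54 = -0.91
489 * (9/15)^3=105.62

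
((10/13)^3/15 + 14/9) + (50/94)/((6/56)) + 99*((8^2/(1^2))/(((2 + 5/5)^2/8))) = 5240079718/929331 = 5638.55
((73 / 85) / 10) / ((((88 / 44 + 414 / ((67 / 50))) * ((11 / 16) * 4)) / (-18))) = -88038 / 48699475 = -0.00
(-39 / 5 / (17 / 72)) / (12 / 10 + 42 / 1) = -13 / 17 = -0.76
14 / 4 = 3.50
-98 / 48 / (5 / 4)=-49 / 30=-1.63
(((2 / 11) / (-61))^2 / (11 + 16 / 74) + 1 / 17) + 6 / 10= 2092722684 / 3176450255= 0.66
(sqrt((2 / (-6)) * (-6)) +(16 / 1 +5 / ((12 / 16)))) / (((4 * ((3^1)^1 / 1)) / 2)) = sqrt(2) / 6 +34 / 9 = 4.01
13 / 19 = 0.68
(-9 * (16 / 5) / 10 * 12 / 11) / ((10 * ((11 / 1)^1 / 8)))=-3456 / 15125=-0.23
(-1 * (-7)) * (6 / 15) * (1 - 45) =-616 / 5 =-123.20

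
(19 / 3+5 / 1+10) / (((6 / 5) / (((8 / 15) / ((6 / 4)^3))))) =2048 / 729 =2.81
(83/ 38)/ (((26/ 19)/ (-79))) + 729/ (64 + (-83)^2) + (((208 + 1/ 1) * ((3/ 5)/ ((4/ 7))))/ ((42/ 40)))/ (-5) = -303329769/ 1807780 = -167.79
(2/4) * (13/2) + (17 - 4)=65/4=16.25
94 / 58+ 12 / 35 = 1993 / 1015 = 1.96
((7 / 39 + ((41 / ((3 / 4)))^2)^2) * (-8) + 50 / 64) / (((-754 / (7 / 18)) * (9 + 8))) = 16852205787949 / 7774475904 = 2167.63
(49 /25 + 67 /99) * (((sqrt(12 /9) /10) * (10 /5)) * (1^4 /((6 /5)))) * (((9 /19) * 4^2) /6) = 52208 * sqrt(3) /141075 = 0.64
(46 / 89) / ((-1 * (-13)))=46 / 1157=0.04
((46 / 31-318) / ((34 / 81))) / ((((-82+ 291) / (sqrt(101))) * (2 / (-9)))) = 162567 * sqrt(101) / 10013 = 163.17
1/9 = 0.11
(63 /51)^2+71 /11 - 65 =-181265 /3179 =-57.02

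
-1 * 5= -5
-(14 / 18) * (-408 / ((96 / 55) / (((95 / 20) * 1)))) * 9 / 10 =24871 / 32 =777.22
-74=-74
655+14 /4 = 1317 /2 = 658.50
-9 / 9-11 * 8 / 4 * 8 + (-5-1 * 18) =-200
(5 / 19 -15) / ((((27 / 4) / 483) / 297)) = -5950560 / 19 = -313187.37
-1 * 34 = -34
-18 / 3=-6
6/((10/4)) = 12/5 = 2.40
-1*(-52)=52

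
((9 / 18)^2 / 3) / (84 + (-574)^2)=1 / 3954720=0.00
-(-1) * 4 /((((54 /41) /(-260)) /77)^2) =673745472400 /729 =924205037.59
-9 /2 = -4.50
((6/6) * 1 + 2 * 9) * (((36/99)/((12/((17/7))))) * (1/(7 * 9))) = 323/14553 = 0.02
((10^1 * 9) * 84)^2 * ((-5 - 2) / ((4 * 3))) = -33339600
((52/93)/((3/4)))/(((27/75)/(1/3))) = 5200/7533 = 0.69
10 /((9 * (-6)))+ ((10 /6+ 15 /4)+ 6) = 1213 /108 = 11.23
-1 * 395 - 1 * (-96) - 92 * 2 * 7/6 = -1541/3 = -513.67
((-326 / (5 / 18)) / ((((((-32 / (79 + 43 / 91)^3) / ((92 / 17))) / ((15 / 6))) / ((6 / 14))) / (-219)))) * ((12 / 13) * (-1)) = 25154739637155790848 / 1165774337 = 21577709200.47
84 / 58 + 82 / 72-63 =-63071 / 1044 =-60.41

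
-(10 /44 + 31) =-687 /22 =-31.23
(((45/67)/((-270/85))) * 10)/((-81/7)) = 2975/16281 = 0.18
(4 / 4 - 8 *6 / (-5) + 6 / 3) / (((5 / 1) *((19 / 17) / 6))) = 6426 / 475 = 13.53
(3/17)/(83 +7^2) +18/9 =1497/748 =2.00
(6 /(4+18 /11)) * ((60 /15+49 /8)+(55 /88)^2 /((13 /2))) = 139821 /12896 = 10.84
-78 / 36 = -2.17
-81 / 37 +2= -7 / 37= -0.19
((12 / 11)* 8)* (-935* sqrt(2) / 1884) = -680* sqrt(2) / 157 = -6.13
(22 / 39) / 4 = 11 / 78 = 0.14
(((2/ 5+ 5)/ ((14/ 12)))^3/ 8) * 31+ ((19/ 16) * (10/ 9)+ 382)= 2369483437/ 3087000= 767.57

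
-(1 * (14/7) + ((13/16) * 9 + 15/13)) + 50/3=3869/624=6.20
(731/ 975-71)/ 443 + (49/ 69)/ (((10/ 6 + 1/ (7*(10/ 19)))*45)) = -0.15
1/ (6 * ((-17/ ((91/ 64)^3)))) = -753571/ 26738688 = -0.03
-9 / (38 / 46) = -207 / 19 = -10.89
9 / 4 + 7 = 37 / 4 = 9.25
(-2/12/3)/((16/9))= -1/32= -0.03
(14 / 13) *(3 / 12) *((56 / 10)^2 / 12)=686 / 975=0.70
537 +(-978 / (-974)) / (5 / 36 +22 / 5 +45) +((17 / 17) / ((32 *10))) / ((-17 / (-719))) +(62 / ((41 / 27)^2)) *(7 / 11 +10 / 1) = 359567041278590671 / 436824537892160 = 823.14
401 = 401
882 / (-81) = -98 / 9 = -10.89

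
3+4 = 7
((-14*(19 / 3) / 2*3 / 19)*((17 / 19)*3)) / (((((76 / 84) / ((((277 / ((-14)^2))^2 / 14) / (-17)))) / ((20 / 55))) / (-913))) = -57316563 / 990584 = -57.86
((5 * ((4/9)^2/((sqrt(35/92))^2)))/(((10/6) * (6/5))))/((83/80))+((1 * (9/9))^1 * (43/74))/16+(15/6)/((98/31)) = 810614041/390041568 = 2.08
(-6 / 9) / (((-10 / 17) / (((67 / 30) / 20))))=1139 / 9000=0.13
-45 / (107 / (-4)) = 1.68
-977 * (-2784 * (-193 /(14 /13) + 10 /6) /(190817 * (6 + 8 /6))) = -345.11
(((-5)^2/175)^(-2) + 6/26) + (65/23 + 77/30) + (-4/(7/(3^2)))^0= 498943/8970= 55.62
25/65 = 5/13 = 0.38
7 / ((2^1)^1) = 7 / 2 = 3.50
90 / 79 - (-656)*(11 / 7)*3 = 1710822 / 553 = 3093.71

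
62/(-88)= -31/44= -0.70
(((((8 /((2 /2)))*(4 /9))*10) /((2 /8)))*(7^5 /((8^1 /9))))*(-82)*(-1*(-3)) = -661523520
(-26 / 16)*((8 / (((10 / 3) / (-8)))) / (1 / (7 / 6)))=182 / 5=36.40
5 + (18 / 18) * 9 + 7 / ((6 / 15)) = 31.50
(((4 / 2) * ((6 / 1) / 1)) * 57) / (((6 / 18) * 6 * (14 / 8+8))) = 456 / 13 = 35.08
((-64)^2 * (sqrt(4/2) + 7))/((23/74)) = 110886.16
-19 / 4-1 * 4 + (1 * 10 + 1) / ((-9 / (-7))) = -7 / 36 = -0.19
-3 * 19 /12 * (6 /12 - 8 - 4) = 437 /8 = 54.62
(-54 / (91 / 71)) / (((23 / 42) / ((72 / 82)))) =-828144 / 12259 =-67.55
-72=-72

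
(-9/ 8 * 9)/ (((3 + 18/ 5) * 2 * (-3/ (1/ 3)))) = 15/ 176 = 0.09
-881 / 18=-48.94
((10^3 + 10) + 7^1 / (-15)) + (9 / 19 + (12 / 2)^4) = 657212 / 285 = 2306.01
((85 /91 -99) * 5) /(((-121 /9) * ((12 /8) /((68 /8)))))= 2275620 /11011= 206.67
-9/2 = -4.50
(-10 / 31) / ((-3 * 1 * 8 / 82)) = 205 / 186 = 1.10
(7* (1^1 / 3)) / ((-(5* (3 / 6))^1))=-0.93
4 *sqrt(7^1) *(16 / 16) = 4 *sqrt(7) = 10.58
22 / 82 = 11 / 41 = 0.27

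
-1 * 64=-64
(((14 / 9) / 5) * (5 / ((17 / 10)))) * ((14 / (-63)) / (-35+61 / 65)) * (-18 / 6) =-9100 / 508113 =-0.02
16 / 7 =2.29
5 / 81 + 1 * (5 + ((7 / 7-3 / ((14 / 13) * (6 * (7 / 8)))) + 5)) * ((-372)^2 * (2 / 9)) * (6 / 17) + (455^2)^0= 7667098774 / 67473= 113632.10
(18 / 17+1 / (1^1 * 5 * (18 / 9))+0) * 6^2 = 3546 / 85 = 41.72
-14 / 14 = -1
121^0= 1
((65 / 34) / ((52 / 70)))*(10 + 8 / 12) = 1400 / 51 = 27.45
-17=-17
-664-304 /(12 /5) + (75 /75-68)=-2573 /3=-857.67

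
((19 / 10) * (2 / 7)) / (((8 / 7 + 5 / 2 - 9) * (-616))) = 19 / 115500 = 0.00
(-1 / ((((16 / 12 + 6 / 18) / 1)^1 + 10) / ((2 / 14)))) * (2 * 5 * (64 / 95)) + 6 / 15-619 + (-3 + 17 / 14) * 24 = -3079467 / 4655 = -661.54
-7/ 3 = -2.33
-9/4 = -2.25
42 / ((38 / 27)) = 567 / 19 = 29.84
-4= -4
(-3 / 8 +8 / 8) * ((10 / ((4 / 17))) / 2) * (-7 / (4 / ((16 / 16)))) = -2975 / 128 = -23.24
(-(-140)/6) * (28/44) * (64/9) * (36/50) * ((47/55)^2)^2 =61210718464/1509853125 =40.54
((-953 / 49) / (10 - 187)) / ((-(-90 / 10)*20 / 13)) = 12389 / 1561140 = 0.01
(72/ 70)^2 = 1296/ 1225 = 1.06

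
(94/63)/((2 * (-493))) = -47/31059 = -0.00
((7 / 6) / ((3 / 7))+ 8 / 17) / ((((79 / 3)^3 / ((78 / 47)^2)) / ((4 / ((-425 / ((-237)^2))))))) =-320979672 / 1260841975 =-0.25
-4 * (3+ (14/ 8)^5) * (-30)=298185/ 128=2329.57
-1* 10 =-10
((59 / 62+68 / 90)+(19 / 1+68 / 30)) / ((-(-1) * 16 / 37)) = 2371589 / 44640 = 53.13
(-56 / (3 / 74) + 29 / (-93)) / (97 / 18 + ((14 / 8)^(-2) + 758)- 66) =-37776942 / 19076935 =-1.98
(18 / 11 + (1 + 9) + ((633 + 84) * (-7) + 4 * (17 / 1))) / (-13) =54333 / 143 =379.95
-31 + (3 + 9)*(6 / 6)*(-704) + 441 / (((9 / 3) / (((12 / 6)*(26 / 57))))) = -158553 / 19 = -8344.89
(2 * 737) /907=1474 /907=1.63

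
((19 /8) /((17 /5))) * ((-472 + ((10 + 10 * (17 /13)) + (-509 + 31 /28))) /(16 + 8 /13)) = -40.23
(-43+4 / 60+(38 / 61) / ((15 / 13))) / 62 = -1293 / 1891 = -0.68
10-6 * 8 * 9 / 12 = -26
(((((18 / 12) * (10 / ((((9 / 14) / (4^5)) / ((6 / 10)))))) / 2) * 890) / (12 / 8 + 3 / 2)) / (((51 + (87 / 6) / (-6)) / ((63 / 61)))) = 1607639040 / 35563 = 45205.38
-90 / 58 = -45 / 29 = -1.55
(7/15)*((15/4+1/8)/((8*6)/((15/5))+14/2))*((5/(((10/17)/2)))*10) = 3689/276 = 13.37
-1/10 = -0.10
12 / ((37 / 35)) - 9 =87 / 37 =2.35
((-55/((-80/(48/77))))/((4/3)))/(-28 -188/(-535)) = -4815/414176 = -0.01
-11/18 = -0.61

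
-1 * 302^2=-91204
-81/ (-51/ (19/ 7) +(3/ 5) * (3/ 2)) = 5130/ 1133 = 4.53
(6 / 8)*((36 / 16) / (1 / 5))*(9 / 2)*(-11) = -13365 / 32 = -417.66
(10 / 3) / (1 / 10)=100 / 3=33.33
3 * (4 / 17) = 12 / 17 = 0.71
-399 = -399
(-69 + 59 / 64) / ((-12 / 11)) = 47927 / 768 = 62.40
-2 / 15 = -0.13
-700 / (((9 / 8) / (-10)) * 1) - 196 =54236 / 9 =6026.22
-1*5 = -5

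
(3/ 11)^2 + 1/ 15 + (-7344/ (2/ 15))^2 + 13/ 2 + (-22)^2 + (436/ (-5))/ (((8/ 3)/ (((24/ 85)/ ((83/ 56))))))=77694732477371341/ 25609650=3033806884.41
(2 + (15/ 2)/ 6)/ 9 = 13/ 36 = 0.36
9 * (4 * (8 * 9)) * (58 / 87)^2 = 1152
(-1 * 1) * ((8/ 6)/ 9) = -4/ 27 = -0.15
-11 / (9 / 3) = -11 / 3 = -3.67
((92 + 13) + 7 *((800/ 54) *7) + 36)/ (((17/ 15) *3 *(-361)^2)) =117035/ 59817339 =0.00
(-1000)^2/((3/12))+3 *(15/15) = 4000003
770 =770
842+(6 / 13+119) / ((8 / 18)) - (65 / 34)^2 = 4159501 / 3757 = 1107.13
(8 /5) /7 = 8 /35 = 0.23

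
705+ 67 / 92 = 64927 / 92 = 705.73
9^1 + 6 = 15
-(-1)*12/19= 12/19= 0.63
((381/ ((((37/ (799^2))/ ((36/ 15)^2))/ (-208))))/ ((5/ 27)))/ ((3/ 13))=-852374057243904/ 4625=-184297093458.14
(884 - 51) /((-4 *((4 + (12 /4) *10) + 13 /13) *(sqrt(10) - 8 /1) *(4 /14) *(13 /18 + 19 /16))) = 833 *sqrt(10) /4125 + 6664 /4125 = 2.25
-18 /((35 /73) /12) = -15768 /35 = -450.51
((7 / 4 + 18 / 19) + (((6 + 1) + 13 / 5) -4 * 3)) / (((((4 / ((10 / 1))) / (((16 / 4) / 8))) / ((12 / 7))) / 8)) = 678 / 133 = 5.10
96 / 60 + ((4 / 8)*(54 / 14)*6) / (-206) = 11131 / 7210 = 1.54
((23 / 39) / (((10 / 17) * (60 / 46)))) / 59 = 8993 / 690300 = 0.01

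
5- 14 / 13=51 / 13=3.92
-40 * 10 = -400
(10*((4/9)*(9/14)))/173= 20/1211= 0.02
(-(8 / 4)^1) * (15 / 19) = -30 / 19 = -1.58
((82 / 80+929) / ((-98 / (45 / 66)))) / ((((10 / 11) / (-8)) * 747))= 37201 / 488040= 0.08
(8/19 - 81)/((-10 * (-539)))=-1531/102410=-0.01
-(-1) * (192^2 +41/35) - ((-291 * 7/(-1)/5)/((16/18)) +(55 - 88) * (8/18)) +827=31288751/840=37248.51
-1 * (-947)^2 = -896809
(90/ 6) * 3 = 45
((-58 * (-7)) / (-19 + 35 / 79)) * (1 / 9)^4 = -16037 / 4809213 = -0.00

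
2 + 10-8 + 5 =9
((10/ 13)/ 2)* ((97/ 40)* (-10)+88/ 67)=-30735/ 3484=-8.82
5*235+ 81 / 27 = 1178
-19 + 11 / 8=-17.62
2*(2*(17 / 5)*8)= 544 / 5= 108.80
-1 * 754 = -754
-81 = -81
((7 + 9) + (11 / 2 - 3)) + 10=57 / 2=28.50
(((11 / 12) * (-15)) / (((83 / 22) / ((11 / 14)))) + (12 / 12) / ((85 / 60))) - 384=-386.16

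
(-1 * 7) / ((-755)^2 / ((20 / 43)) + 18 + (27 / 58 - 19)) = -812 / 142164173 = -0.00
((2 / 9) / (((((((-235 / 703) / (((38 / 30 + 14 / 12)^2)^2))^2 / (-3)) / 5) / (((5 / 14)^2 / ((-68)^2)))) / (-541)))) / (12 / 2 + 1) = 215620871035191095418589 / 2758410803756160000000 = 78.17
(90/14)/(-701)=-0.01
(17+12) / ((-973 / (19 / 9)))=-551 / 8757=-0.06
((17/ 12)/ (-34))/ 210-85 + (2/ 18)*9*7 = -393121/ 5040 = -78.00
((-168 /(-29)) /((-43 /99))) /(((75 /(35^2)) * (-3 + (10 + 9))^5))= -33957 /163446784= -0.00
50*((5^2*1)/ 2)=625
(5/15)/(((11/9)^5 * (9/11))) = 2187/14641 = 0.15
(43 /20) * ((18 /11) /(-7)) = -387 /770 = -0.50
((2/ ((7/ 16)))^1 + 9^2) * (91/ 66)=7787/ 66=117.98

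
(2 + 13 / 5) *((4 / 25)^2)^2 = 0.00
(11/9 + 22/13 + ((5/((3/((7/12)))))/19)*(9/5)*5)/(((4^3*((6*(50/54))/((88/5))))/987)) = 325829427/1976000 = 164.89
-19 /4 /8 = -0.59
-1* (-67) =67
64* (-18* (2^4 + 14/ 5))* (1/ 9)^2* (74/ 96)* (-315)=194768/ 3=64922.67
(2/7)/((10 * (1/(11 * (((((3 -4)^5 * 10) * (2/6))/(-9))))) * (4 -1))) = 22/567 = 0.04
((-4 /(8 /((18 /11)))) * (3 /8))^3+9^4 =4471118109 /681472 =6560.97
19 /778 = 0.02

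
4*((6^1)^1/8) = 3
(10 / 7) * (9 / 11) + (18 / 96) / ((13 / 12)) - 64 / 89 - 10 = -3341619 / 356356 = -9.38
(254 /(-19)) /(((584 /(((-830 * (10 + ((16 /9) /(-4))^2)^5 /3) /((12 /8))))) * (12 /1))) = 5066313532800060520 /130576589033049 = 38799.55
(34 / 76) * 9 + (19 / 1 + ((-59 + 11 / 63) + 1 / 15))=-427717 / 11970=-35.73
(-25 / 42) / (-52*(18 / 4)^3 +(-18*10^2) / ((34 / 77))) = 425 / 6293889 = 0.00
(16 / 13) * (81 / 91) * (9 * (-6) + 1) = -68688 / 1183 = -58.06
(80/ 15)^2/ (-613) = -256/ 5517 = -0.05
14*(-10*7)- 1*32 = -1012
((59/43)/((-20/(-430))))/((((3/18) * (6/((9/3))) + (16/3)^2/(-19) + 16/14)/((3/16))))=-211869/800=-264.84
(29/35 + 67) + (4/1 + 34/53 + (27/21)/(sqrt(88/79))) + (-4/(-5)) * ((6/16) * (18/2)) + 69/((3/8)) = 9 * sqrt(1738)/308 + 961521/3710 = 260.39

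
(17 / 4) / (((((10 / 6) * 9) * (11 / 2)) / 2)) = 0.10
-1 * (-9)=9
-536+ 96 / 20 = -2656 / 5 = -531.20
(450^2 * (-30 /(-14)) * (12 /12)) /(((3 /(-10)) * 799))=-10125000 /5593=-1810.30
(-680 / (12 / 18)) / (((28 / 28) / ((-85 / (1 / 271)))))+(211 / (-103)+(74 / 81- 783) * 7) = 23490223.35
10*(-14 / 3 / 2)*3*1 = -70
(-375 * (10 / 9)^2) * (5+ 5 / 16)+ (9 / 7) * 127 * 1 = -1735931 / 756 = -2296.21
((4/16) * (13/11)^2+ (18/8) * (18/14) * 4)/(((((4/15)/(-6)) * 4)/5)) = -9087075/27104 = -335.27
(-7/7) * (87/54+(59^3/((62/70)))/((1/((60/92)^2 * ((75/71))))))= -2183469259291/20957922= -104183.48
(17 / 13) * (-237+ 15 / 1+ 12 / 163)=-614958 / 2119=-290.21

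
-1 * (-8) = 8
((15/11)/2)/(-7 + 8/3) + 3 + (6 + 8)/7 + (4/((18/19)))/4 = 5.90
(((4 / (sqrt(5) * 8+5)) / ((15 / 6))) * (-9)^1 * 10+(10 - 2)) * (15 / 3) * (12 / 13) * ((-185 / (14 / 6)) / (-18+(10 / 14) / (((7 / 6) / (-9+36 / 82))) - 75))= 1962391200 / 50460163 - 733985280 * sqrt(5) / 50460163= 6.36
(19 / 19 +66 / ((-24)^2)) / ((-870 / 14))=-749 / 41760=-0.02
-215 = -215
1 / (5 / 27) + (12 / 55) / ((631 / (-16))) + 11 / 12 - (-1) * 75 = 6772567 / 83292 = 81.31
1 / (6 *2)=1 / 12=0.08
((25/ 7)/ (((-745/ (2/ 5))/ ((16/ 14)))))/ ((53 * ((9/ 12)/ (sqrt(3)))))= -64 * sqrt(3)/ 1160859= -0.00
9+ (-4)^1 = 5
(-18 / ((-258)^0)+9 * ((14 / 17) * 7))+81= 1953 / 17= 114.88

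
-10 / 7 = -1.43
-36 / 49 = -0.73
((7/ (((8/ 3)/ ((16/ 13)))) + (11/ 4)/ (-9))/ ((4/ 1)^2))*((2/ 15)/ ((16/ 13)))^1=1369/ 69120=0.02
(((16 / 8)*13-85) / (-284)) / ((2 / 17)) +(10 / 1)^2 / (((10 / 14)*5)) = 16907 / 568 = 29.77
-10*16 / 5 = -32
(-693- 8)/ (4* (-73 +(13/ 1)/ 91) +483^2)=-4907/ 1630983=-0.00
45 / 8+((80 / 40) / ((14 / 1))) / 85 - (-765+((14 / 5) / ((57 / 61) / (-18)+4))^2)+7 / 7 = 2254175818819 / 2923235000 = 771.12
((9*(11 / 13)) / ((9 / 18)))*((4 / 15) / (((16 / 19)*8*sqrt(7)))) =627*sqrt(7) / 7280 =0.23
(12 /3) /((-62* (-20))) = 1 /310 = 0.00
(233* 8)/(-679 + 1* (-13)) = -466/173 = -2.69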